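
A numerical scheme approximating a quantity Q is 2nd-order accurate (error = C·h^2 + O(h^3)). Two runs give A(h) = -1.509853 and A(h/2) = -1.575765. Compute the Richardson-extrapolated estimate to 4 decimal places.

-1.5977

Extrapolated value = (4·A(h/2) − A(h)) / (4 − 1)
= (4·(-1.575765) − (-1.509853)) / 3
= -4.793207 / 3 = -1.597736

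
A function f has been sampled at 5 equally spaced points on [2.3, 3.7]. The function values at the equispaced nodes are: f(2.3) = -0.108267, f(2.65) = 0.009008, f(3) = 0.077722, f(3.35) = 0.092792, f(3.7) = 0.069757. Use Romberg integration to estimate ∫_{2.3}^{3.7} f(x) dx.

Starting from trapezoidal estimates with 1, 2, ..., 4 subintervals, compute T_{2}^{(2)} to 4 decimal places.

0.0610

T_{0}^{(0)} (trapezoid, 1 panel, h=1.4000): -0.026957
T_{1}^{(0)} (trapezoid, 2 panels, h=0.7000): 0.040927
T_{2}^{(0)} (trapezoid, 4 panels, h=0.3500): 0.056093
T_{1}^{(1)} = 0.040927 + (0.040927 − (-0.026957))/3 = 0.063555
T_{2}^{(1)} = 0.056093 + (0.056093 − 0.040927)/3 = 0.061148
T_{2}^{(2)} = 0.061148 + (0.061148 − 0.063555)/15 = 0.060988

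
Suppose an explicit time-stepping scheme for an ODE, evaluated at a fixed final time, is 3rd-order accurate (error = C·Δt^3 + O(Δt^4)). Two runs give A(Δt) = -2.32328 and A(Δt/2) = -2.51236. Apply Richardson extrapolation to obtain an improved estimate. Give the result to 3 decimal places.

-2.539

The leading error scales as Δt^3; refining by a factor of 2 reduces it by 2^3 = 8.
Extrapolated value = (8·A(Δt/2) − A(Δt)) / (8 − 1)
= (8·(-2.51236) − (-2.32328)) / 7
= -17.77560 / 7 = -2.53937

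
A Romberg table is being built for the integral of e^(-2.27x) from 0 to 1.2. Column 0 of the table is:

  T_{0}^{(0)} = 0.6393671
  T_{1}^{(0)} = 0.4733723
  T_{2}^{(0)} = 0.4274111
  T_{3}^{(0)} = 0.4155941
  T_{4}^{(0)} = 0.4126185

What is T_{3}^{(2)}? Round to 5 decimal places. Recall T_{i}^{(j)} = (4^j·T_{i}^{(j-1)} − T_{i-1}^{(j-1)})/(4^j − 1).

0.41163

T_{2}^{(1)} = 0.4274111 + (0.4274111 − 0.4733723)/3 = 0.4120907
T_{3}^{(1)} = 0.4155941 + (0.4155941 − 0.4274111)/3 = 0.4116551
T_{3}^{(2)} = (16·0.4116551 − 0.4120907) / 15 = 0.4116261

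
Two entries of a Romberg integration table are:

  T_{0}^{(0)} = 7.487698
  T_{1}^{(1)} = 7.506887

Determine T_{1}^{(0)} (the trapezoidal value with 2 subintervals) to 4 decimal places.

From T_{1}^{(1)} = (4·T_{1}^{(0)} − T_{0}^{(0)})/3, solve for T_{1}^{(0)}:
4·T_{1}^{(0)} = 3·7.506887 + 7.487698 = 30.008359
T_{1}^{(0)} = 7.502090

7.5021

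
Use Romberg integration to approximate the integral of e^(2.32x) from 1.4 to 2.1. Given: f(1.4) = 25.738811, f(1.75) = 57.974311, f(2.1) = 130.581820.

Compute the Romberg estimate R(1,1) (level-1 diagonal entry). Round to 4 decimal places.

R(0,0) (trapezoid, 1 panel, h=0.7000): 54.712221
R(1,0) (trapezoid, 2 panels, h=0.3500): 47.647119
R(1,1) = 47.647119 + (47.647119 − 54.712221)/3 = 45.292085

45.2921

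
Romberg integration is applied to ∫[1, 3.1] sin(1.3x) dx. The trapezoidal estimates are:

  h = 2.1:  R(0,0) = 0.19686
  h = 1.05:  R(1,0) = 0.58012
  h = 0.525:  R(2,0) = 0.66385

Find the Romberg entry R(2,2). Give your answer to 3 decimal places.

0.691

R(1,1) = (4·0.58012 − 0.19686) / 3 = 0.70787
R(2,1) = 0.66385 + (0.66385 − 0.58012)/3 = 0.69176
R(2,2) = (16·0.69176 − 0.70787) / 15 = 0.69069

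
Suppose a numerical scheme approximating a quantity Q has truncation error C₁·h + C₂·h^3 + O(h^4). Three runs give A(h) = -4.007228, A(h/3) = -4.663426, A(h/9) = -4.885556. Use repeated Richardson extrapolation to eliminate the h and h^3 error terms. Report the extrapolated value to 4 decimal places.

-4.9968

First eliminate the h term (factor 3^1 = 3):
  B₁ = (3·(-4.663426) − (-4.007228))/2 = -4.991525
  B₂ = (3·(-4.885556) − (-4.663426))/2 = -4.996621
Then eliminate the h^3 term (factor 3^3 = 27):
  (27·(-4.996621) − (-4.991525))/26 = -4.996817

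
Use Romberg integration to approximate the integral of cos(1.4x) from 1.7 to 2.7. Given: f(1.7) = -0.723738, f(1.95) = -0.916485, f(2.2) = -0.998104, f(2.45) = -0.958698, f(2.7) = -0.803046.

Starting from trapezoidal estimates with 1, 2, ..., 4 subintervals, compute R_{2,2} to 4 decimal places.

R_{0,0} (trapezoid, 1 panel, h=1.0000): -0.763392
R_{1,0} (trapezoid, 2 panels, h=0.5000): -0.880748
R_{2,0} (trapezoid, 4 panels, h=0.2500): -0.909170
R_{1,1} = -0.880748 + (-0.880748 − (-0.763392))/3 = -0.919867
R_{2,1} = -0.909170 + (-0.909170 − (-0.880748))/3 = -0.918644
R_{2,2} = -0.918644 + (-0.918644 − (-0.919867))/15 = -0.918562

-0.9186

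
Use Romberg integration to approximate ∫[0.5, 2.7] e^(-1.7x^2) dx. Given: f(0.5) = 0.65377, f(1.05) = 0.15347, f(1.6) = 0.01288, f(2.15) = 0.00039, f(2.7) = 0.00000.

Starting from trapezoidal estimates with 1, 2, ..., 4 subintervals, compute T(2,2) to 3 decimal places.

0.236

T(0,0) (trapezoid, 1 panel, h=2.2000): 0.71915
T(1,0) (trapezoid, 2 panels, h=1.1000): 0.37374
T(2,0) (trapezoid, 4 panels, h=0.5500): 0.27149
T(1,1) = 0.37374 + (0.37374 − 0.71915)/3 = 0.25860
T(2,1) = 0.27149 + (0.27149 − 0.37374)/3 = 0.23741
T(2,2) = 0.23741 + (0.23741 − 0.25860)/15 = 0.23600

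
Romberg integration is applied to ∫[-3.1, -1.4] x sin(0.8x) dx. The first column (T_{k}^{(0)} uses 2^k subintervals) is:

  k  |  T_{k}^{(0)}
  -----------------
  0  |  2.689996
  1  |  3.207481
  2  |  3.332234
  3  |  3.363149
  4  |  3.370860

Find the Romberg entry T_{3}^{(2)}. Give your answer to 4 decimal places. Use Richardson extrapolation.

3.3734

Richardson extrapolation on the trapezoidal column (denominator 4−1=3):
T_{2}^{(1)} = (4·3.332234 − 3.207481) / 3 = 3.373818
T_{3}^{(1)} = 3.363149 + (3.363149 − 3.332234)/3 = 3.373454
T_{3}^{(2)} = (16·3.373454 − 3.373818) / 15 = 3.373430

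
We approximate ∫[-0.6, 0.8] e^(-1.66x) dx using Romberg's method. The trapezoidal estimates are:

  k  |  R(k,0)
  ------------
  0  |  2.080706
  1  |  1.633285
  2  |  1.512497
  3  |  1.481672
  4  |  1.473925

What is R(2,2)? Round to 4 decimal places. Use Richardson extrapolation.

Richardson extrapolation on the trapezoidal column (denominator 4−1=3):
R(1,1) = (4·1.633285 − 2.080706) / 3 = 1.484145
R(2,1) = (4·1.512497 − 1.633285) / 3 = 1.472234
R(2,2) = (16·1.472234 − 1.484145) / 15 = 1.471440

1.4714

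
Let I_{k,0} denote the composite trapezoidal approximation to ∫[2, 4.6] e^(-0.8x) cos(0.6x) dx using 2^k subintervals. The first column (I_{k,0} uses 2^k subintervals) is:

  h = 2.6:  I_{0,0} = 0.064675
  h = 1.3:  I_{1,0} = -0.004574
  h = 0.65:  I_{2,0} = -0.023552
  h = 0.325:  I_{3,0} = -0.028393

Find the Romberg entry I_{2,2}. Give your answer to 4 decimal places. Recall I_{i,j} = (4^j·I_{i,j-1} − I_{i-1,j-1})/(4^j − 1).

Richardson extrapolation on the trapezoidal column (denominator 4−1=3):
I_{1,1} = (4·(-0.004574) − 0.064675) / 3 = -0.027657
I_{2,1} = (4·(-0.023552) − (-0.004574)) / 3 = -0.029878
I_{2,2} = -0.029878 + (-0.029878 − (-0.027657))/15 = -0.030026

-0.0300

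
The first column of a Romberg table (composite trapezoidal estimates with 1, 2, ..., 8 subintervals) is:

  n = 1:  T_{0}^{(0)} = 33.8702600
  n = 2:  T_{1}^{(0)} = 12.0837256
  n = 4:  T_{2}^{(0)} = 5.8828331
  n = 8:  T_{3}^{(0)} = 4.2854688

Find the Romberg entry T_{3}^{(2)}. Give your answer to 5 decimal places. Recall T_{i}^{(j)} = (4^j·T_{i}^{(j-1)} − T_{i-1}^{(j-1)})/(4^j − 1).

Richardson extrapolation on the trapezoidal column (denominator 4−1=3):
T_{2}^{(1)} = (4·5.8828331 − 12.0837256) / 3 = 3.8158689
T_{3}^{(1)} = (4·4.2854688 − 5.8828331) / 3 = 3.7530140
T_{3}^{(2)} = 3.7530140 + (3.7530140 − 3.8158689)/15 = 3.7488237

3.74882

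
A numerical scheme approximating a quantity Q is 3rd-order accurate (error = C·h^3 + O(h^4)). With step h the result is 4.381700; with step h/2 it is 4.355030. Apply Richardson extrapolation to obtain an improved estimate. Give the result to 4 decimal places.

4.3512

Extrapolated value = (8·A(h/2) − A(h)) / (8 − 1)
= (8·4.355030 − 4.381700) / 7
= 30.458540 / 7 = 4.351220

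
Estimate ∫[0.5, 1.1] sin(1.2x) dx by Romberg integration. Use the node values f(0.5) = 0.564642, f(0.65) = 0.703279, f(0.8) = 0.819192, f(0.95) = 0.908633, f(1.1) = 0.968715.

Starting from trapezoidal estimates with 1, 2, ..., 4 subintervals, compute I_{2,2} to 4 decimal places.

I_{0,0} (trapezoid, 1 panel, h=0.6000): 0.460007
I_{1,0} (trapezoid, 2 panels, h=0.3000): 0.475761
I_{2,0} (trapezoid, 4 panels, h=0.1500): 0.479667
I_{1,1} = 0.475761 + (0.475761 − 0.460007)/3 = 0.481012
I_{2,1} = 0.479667 + (0.479667 − 0.475761)/3 = 0.480969
I_{2,2} = 0.480969 + (0.480969 − 0.481012)/15 = 0.480966

0.4810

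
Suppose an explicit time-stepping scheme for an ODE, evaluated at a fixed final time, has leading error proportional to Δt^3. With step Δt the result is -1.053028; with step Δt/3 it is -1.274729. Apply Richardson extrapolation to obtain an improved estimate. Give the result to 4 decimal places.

The leading error scales as Δt^3; refining by a factor of 3 reduces it by 3^3 = 27.
Extrapolated value = (27·A(Δt/3) − A(Δt)) / (27 − 1)
= (27·(-1.274729) − (-1.053028)) / 26
= -33.364655 / 26 = -1.283256

-1.2833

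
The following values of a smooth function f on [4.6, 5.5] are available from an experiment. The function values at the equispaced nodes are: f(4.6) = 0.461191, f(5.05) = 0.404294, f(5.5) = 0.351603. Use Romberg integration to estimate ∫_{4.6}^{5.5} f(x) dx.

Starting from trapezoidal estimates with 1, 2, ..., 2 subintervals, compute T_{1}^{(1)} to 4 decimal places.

0.3645

T_{0}^{(0)} (trapezoid, 1 panel, h=0.9000): 0.365757
T_{1}^{(0)} (trapezoid, 2 panels, h=0.4500): 0.364811
T_{1}^{(1)} = 0.364811 + (0.364811 − 0.365757)/3 = 0.364496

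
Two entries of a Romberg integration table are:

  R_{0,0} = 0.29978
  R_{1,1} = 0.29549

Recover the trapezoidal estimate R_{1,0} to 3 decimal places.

0.297

From R_{1,1} = (4·R_{1,0} − R_{0,0})/3, solve for R_{1,0}:
4·R_{1,0} = 3·0.29549 + 0.29978 = 1.18625
R_{1,0} = 0.29656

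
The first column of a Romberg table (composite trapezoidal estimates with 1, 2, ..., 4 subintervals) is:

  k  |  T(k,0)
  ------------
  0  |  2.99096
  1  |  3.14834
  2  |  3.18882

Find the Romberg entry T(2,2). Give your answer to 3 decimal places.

3.202

Richardson extrapolation on the trapezoidal column (denominator 4−1=3):
T(1,1) = 3.14834 + (3.14834 − 2.99096)/3 = 3.20080
T(2,1) = 3.18882 + (3.18882 − 3.14834)/3 = 3.20231
T(2,2) = 3.20231 + (3.20231 − 3.20080)/15 = 3.20241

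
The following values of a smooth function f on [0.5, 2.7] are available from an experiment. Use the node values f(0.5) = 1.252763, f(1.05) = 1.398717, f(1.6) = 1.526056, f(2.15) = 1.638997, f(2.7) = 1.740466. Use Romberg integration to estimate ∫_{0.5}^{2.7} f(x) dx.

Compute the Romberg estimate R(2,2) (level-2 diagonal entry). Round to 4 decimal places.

R(0,0) (trapezoid, 1 panel, h=2.2000): 3.292552
R(1,0) (trapezoid, 2 panels, h=1.1000): 3.324938
R(2,0) (trapezoid, 4 panels, h=0.5500): 3.333211
R(1,1) = 3.324938 + (3.324938 − 3.292552)/3 = 3.335733
R(2,1) = 3.333211 + (3.333211 − 3.324938)/3 = 3.335969
R(2,2) = 3.335969 + (3.335969 − 3.335733)/15 = 3.335985

3.3360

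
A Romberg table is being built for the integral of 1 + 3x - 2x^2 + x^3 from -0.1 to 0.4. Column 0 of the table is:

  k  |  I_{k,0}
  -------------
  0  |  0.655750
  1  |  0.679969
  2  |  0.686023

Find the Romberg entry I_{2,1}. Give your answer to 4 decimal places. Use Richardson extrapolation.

I_{2,1} = 0.686023 + (0.686023 − 0.679969)/3 = 0.688041

0.6880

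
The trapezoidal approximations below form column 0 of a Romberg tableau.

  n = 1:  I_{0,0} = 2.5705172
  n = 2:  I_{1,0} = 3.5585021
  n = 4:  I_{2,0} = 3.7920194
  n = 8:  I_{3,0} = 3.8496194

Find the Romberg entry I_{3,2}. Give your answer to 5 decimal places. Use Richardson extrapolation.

3.86875

Richardson extrapolation on the trapezoidal column (denominator 4−1=3):
I_{2,1} = (4·3.7920194 − 3.5585021) / 3 = 3.8698585
I_{3,1} = (4·3.8496194 − 3.7920194) / 3 = 3.8688194
I_{3,2} = 3.8688194 + (3.8688194 − 3.8698585)/15 = 3.8687501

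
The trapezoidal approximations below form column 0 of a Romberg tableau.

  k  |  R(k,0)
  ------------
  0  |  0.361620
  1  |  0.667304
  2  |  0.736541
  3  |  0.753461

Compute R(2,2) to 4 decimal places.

0.7590

Richardson extrapolation on the trapezoidal column (denominator 4−1=3):
R(1,1) = (4·0.667304 − 0.361620) / 3 = 0.769199
R(2,1) = (4·0.736541 − 0.667304) / 3 = 0.759620
R(2,2) = (16·0.759620 − 0.769199) / 15 = 0.758981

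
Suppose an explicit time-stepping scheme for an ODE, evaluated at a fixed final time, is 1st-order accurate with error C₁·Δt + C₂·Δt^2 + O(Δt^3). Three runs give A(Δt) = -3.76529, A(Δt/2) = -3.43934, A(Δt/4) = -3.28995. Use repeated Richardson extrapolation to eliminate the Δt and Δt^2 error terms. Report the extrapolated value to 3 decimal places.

-3.150

First eliminate the Δt term (factor 2^1 = 2):
  B₁ = (2·(-3.43934) − (-3.76529))/1 = -3.11339
  B₂ = (2·(-3.28995) − (-3.43934))/1 = -3.14056
Then eliminate the Δt^2 term (factor 2^2 = 4):
  (4·(-3.14056) − (-3.11339))/3 = -3.14962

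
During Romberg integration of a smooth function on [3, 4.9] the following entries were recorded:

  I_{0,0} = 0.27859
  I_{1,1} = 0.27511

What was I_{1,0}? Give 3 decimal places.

0.276

From I_{1,1} = (4·I_{1,0} − I_{0,0})/3, solve for I_{1,0}:
4·I_{1,0} = 3·0.27511 + 0.27859 = 1.10392
I_{1,0} = 0.27598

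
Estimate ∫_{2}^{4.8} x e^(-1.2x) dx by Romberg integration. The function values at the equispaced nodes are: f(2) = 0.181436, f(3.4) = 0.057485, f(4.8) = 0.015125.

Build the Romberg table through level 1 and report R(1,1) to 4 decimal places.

0.1990

R(0,0) (trapezoid, 1 panel, h=2.8000): 0.275185
R(1,0) (trapezoid, 2 panels, h=1.4000): 0.218072
R(1,1) = 0.218072 + (0.218072 − 0.275185)/3 = 0.199034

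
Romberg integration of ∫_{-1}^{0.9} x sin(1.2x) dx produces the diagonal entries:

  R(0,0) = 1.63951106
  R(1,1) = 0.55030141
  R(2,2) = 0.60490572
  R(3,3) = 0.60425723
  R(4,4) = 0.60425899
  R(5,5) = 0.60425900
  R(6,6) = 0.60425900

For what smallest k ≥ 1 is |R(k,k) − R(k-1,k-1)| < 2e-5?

|R(1,1) − R(0,0)| = 1.08920965 ≥ 2e-5
|R(2,2) − R(1,1)| = 0.05460431 ≥ 2e-5
|R(3,3) − R(2,2)| = 0.00064849 ≥ 2e-5
|R(4,4) − R(3,3)| = 0.00000176 < 2e-5

k = 4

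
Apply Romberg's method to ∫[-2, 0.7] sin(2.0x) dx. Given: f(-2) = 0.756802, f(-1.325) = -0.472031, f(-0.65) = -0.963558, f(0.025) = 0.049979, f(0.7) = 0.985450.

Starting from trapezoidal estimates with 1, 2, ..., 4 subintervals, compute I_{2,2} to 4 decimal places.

I_{0,0} (trapezoid, 1 panel, h=2.7000): 2.352040
I_{1,0} (trapezoid, 2 panels, h=1.3500): -0.124783
I_{2,0} (trapezoid, 4 panels, h=0.6750): -0.347277
I_{1,1} = -0.124783 + (-0.124783 − 2.352040)/3 = -0.950391
I_{2,1} = -0.347277 + (-0.347277 − (-0.124783))/3 = -0.421442
I_{2,2} = -0.421442 + (-0.421442 − (-0.950391))/15 = -0.386179

-0.3862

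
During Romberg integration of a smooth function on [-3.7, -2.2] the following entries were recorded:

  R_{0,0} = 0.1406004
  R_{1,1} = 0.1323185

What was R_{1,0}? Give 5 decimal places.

0.13439

From R_{1,1} = (4·R_{1,0} − R_{0,0})/3, solve for R_{1,0}:
4·R_{1,0} = 3·0.1323185 + 0.1406004 = 0.5375559
R_{1,0} = 0.1343890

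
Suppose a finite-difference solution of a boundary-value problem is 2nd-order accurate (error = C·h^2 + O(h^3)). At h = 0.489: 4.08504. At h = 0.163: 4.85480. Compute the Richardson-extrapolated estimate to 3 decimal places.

4.951

The leading error scales as h^2; refining by a factor of 3 reduces it by 3^2 = 9.
Extrapolated value = (9·A(h/3) − A(h)) / (9 − 1)
= (9·4.85480 − 4.08504) / 8
= 39.60816 / 8 = 4.95102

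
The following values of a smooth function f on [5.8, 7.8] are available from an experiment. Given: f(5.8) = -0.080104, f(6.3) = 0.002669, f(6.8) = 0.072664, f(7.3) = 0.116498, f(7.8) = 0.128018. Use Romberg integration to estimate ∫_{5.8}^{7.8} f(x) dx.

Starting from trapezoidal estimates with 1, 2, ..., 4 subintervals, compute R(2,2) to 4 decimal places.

R(0,0) (trapezoid, 1 panel, h=2.0000): 0.047914
R(1,0) (trapezoid, 2 panels, h=1.0000): 0.096621
R(2,0) (trapezoid, 4 panels, h=0.5000): 0.107894
R(1,1) = 0.096621 + (0.096621 − 0.047914)/3 = 0.112857
R(2,1) = 0.107894 + (0.107894 − 0.096621)/3 = 0.111652
R(2,2) = 0.111652 + (0.111652 − 0.112857)/15 = 0.111572

0.1116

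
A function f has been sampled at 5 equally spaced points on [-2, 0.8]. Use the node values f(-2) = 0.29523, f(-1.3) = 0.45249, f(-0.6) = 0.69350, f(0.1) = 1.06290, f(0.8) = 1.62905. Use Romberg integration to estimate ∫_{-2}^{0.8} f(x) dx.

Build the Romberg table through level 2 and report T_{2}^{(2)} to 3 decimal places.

T_{0}^{(0)} (trapezoid, 1 panel, h=2.8000): 2.69399
T_{1}^{(0)} (trapezoid, 2 panels, h=1.4000): 2.31790
T_{2}^{(0)} (trapezoid, 4 panels, h=0.7000): 2.21972
T_{1}^{(1)} = 2.31790 + (2.31790 − 2.69399)/3 = 2.19254
T_{2}^{(1)} = 2.21972 + (2.21972 − 2.31790)/3 = 2.18699
T_{2}^{(2)} = 2.18699 + (2.18699 − 2.19254)/15 = 2.18662

2.187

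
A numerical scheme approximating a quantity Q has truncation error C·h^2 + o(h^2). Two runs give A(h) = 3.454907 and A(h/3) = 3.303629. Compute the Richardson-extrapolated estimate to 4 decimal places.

3.2847

The leading error scales as h^2; refining by a factor of 3 reduces it by 3^2 = 9.
Extrapolated value = (9·A(h/3) − A(h)) / (9 − 1)
= (9·3.303629 − 3.454907) / 8
= 26.277754 / 8 = 3.284719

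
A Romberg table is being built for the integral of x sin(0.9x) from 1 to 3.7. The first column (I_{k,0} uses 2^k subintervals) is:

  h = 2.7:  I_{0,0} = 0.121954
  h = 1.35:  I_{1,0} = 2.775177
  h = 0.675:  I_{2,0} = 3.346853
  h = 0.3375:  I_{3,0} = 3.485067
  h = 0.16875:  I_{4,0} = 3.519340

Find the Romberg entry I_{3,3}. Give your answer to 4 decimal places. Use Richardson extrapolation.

3.5307

Richardson extrapolation on the trapezoidal column (denominator 4−1=3):
I_{1,1} = 2.775177 + (2.775177 − 0.121954)/3 = 3.659585
I_{2,1} = 3.346853 + (3.346853 − 2.775177)/3 = 3.537412
I_{3,1} = 3.485067 + (3.485067 − 3.346853)/3 = 3.531138
I_{2,2} = (16·3.537412 − 3.659585) / 15 = 3.529267
I_{3,2} = 3.531138 + (3.531138 − 3.537412)/15 = 3.530720
I_{3,3} = 3.530720 + (3.530720 − 3.529267)/63 = 3.530743
(Column j=1 coincides with Simpson's rule on the same nodes.)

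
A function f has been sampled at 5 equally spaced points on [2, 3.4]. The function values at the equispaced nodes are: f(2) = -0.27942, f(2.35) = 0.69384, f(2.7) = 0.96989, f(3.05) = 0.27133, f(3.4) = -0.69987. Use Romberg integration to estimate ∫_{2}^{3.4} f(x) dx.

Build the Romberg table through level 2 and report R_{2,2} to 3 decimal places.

0.555

R_{0,0} (trapezoid, 1 panel, h=1.4000): -0.68550
R_{1,0} (trapezoid, 2 panels, h=0.7000): 0.33617
R_{2,0} (trapezoid, 4 panels, h=0.3500): 0.50590
R_{1,1} = 0.33617 + (0.33617 − (-0.68550))/3 = 0.67673
R_{2,1} = 0.50590 + (0.50590 − 0.33617)/3 = 0.56248
R_{2,2} = 0.56248 + (0.56248 − 0.67673)/15 = 0.55486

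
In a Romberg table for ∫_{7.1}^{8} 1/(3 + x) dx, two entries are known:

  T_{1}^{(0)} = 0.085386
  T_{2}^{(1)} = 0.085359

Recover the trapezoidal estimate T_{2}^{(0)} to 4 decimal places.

From T_{2}^{(1)} = (4·T_{2}^{(0)} − T_{1}^{(0)})/3, solve for T_{2}^{(0)}:
4·T_{2}^{(0)} = 3·0.085359 + 0.085386 = 0.341463
T_{2}^{(0)} = 0.085366

0.0854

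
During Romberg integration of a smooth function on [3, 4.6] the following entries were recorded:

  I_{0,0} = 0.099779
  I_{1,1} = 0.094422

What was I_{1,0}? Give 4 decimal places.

From I_{1,1} = (4·I_{1,0} − I_{0,0})/3, solve for I_{1,0}:
4·I_{1,0} = 3·0.094422 + 0.099779 = 0.383045
I_{1,0} = 0.095761

0.0958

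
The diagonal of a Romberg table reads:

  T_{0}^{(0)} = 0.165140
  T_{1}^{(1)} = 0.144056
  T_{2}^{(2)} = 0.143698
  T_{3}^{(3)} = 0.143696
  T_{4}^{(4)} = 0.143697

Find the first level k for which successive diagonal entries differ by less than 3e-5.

|T_{1}^{(1)} − T_{0}^{(0)}| = 0.021084 ≥ 3e-5
|T_{2}^{(2)} − T_{1}^{(1)}| = 0.000358 ≥ 3e-5
|T_{3}^{(3)} − T_{2}^{(2)}| = 0.000002 < 3e-5

k = 3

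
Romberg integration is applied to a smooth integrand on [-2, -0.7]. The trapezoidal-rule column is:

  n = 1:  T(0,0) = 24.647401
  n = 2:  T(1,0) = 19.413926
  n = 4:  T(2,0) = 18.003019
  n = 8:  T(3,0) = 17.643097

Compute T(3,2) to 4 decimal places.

Richardson extrapolation on the trapezoidal column (denominator 4−1=3):
T(2,1) = (4·18.003019 − 19.413926) / 3 = 17.532717
T(3,1) = 17.643097 + (17.643097 − 18.003019)/3 = 17.523123
T(3,2) = (16·17.523123 − 17.532717) / 15 = 17.522483

17.5225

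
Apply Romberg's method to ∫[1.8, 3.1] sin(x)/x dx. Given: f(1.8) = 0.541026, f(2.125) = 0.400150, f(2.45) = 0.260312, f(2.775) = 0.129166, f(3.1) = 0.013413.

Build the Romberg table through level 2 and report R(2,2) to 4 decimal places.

0.3458

R(0,0) (trapezoid, 1 panel, h=1.3000): 0.360385
R(1,0) (trapezoid, 2 panels, h=0.6500): 0.349395
R(2,0) (trapezoid, 4 panels, h=0.3250): 0.346725
R(1,1) = 0.349395 + (0.349395 − 0.360385)/3 = 0.345732
R(2,1) = 0.346725 + (0.346725 − 0.349395)/3 = 0.345835
R(2,2) = 0.345835 + (0.345835 − 0.345732)/15 = 0.345842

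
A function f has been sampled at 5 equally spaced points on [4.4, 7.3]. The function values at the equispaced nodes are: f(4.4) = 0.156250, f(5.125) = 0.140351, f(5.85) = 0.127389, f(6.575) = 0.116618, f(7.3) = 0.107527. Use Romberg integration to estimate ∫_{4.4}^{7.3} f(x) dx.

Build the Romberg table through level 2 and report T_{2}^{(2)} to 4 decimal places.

0.3737

T_{0}^{(0)} (trapezoid, 1 panel, h=2.9000): 0.382477
T_{1}^{(0)} (trapezoid, 2 panels, h=1.4500): 0.375952
T_{2}^{(0)} (trapezoid, 4 panels, h=0.7250): 0.374279
T_{1}^{(1)} = 0.375952 + (0.375952 − 0.382477)/3 = 0.373777
T_{2}^{(1)} = 0.374279 + (0.374279 − 0.375952)/3 = 0.373721
T_{2}^{(2)} = 0.373721 + (0.373721 − 0.373777)/15 = 0.373717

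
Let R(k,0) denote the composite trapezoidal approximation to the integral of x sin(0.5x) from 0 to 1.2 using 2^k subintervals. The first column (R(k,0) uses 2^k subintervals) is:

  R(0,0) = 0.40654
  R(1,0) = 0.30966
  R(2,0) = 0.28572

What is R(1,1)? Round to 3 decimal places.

R(1,1) = 0.30966 + (0.30966 − 0.40654)/3 = 0.27737

0.277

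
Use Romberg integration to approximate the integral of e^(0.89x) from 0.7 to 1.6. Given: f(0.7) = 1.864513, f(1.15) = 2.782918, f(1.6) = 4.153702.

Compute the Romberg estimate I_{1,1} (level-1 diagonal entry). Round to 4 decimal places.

I_{0,0} (trapezoid, 1 panel, h=0.9000): 2.708197
I_{1,0} (trapezoid, 2 panels, h=0.4500): 2.606411
I_{1,1} = 2.606411 + (2.606411 − 2.708197)/3 = 2.572482

2.5725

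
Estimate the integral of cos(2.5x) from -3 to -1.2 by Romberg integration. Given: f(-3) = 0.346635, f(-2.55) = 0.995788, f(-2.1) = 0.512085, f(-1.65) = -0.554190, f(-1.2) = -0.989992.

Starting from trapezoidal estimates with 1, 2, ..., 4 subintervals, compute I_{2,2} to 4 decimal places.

0.3155

I_{0,0} (trapezoid, 1 panel, h=1.8000): -0.579021
I_{1,0} (trapezoid, 2 panels, h=0.9000): 0.171366
I_{2,0} (trapezoid, 4 panels, h=0.4500): 0.284402
I_{1,1} = 0.171366 + (0.171366 − (-0.579021))/3 = 0.421495
I_{2,1} = 0.284402 + (0.284402 − 0.171366)/3 = 0.322081
I_{2,2} = 0.322081 + (0.322081 − 0.421495)/15 = 0.315453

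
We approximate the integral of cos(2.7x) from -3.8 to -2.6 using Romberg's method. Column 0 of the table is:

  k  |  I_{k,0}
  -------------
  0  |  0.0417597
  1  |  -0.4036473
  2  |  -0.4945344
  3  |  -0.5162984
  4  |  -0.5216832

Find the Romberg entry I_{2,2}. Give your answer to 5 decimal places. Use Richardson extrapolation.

I_{1,1} = -0.4036473 + (-0.4036473 − 0.0417597)/3 = -0.5521163
I_{2,1} = -0.4945344 + (-0.4945344 − (-0.4036473))/3 = -0.5248301
I_{2,2} = (16·(-0.5248301) − (-0.5521163)) / 15 = -0.5230110
(Column j=1 coincides with Simpson's rule on the same nodes.)

-0.52301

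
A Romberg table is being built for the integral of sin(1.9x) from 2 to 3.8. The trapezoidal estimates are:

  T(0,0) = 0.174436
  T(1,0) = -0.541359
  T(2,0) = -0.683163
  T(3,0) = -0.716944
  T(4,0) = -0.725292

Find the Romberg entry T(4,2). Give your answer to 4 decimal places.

-0.7281

T(3,1) = (4·(-0.716944) − (-0.683163)) / 3 = -0.728204
T(4,1) = (4·(-0.725292) − (-0.716944)) / 3 = -0.728075
T(4,2) = (16·(-0.728075) − (-0.728204)) / 15 = -0.728066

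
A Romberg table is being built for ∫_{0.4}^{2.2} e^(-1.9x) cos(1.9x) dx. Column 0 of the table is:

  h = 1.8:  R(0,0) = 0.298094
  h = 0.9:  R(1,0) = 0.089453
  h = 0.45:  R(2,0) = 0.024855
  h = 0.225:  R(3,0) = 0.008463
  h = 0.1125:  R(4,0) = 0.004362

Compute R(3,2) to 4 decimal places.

0.0030

R(2,1) = (4·0.024855 − 0.089453) / 3 = 0.003322
R(3,1) = 0.008463 + (0.008463 − 0.024855)/3 = 0.002999
R(3,2) = 0.002999 + (0.002999 − 0.003322)/15 = 0.002977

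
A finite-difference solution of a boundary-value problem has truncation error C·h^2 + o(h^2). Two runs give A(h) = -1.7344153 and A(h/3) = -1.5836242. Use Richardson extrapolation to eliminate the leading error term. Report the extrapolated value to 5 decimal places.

The leading error scales as h^2; refining by a factor of 3 reduces it by 3^2 = 9.
Extrapolated value = (9·A(h/3) − A(h)) / (9 − 1)
= (9·(-1.5836242) − (-1.7344153)) / 8
= -12.5182025 / 8 = -1.5647753

-1.56478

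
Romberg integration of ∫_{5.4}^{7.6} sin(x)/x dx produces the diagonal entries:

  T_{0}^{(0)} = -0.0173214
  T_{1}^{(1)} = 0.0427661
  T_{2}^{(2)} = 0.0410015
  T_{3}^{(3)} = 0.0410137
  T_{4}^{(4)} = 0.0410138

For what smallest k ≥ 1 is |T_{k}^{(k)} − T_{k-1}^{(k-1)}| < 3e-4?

k = 3

|T_{1}^{(1)} − T_{0}^{(0)}| = 0.0600875 ≥ 3e-4
|T_{2}^{(2)} − T_{1}^{(1)}| = 0.0017646 ≥ 3e-4
|T_{3}^{(3)} − T_{2}^{(2)}| = 0.0000122 < 3e-4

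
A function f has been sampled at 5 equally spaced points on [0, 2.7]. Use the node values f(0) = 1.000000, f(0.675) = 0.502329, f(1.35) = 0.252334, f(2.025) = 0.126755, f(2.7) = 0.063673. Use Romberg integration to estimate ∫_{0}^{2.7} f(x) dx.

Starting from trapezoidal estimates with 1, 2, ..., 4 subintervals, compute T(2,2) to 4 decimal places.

0.9181

T(0,0) (trapezoid, 1 panel, h=2.7000): 1.435959
T(1,0) (trapezoid, 2 panels, h=1.3500): 1.058630
T(2,0) (trapezoid, 4 panels, h=0.6750): 0.953947
T(1,1) = 1.058630 + (1.058630 − 1.435959)/3 = 0.932854
T(2,1) = 0.953947 + (0.953947 − 1.058630)/3 = 0.919053
T(2,2) = 0.919053 + (0.919053 − 0.932854)/15 = 0.918133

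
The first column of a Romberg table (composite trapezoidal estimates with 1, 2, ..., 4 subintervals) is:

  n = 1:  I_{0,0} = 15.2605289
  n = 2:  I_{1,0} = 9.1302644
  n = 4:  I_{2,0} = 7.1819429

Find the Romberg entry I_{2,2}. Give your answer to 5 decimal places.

Richardson extrapolation on the trapezoidal column (denominator 4−1=3):
I_{1,1} = (4·9.1302644 − 15.2605289) / 3 = 7.0868429
I_{2,1} = (4·7.1819429 − 9.1302644) / 3 = 6.5325024
I_{2,2} = (16·6.5325024 − 7.0868429) / 15 = 6.4955464
(Column j=1 coincides with Simpson's rule on the same nodes.)

6.49555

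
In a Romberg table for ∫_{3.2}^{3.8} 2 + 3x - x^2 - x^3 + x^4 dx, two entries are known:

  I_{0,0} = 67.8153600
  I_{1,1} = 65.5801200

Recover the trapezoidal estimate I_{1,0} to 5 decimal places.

66.13893

From I_{1,1} = (4·I_{1,0} − I_{0,0})/3, solve for I_{1,0}:
4·I_{1,0} = 3·65.5801200 + 67.8153600 = 264.5557200
I_{1,0} = 66.1389300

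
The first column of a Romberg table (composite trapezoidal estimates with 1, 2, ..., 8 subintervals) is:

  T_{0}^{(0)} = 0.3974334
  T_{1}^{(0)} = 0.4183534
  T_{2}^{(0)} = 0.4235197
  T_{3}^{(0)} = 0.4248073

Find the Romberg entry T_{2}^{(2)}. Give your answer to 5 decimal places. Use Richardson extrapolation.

0.42524

Richardson extrapolation on the trapezoidal column (denominator 4−1=3):
T_{1}^{(1)} = 0.4183534 + (0.4183534 − 0.3974334)/3 = 0.4253267
T_{2}^{(1)} = (4·0.4235197 − 0.4183534) / 3 = 0.4252418
T_{2}^{(2)} = (16·0.4252418 − 0.4253267) / 15 = 0.4252361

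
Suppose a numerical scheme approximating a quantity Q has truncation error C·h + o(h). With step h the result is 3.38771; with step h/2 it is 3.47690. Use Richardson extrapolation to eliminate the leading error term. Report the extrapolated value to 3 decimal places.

The leading error scales as h; refining by a factor of 2 reduces it by 2^1 = 2.
Extrapolated value = (2·A(h/2) − A(h)) / (2 − 1)
= (2·3.47690 − 3.38771) / 1
= 3.56609 / 1 = 3.56609

3.566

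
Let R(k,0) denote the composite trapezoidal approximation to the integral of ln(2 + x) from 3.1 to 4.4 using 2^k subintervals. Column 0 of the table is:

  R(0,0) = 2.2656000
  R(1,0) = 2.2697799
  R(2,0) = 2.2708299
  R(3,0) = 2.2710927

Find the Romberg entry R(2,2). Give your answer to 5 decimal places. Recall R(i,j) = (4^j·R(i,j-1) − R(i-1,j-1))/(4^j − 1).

2.27118

R(1,1) = 2.2697799 + (2.2697799 − 2.2656000)/3 = 2.2711732
R(2,1) = (4·2.2708299 − 2.2697799) / 3 = 2.2711799
R(2,2) = (16·2.2711799 − 2.2711732) / 15 = 2.2711803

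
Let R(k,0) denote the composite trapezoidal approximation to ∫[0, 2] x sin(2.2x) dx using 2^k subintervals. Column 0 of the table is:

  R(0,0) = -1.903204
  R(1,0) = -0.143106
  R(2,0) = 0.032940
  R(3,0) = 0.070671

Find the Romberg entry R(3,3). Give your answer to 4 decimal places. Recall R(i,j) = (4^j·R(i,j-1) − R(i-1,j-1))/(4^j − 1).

Richardson extrapolation on the trapezoidal column (denominator 4−1=3):
R(1,1) = (4·(-0.143106) − (-1.903204)) / 3 = 0.443593
R(2,1) = (4·0.032940 − (-0.143106)) / 3 = 0.091622
R(3,1) = (4·0.070671 − 0.032940) / 3 = 0.083248
R(2,2) = (16·0.091622 − 0.443593) / 15 = 0.068157
R(3,2) = 0.083248 + (0.083248 − 0.091622)/15 = 0.082690
R(3,3) = 0.082690 + (0.082690 − 0.068157)/63 = 0.082921
(Column j=1 coincides with Simpson's rule on the same nodes.)

0.0829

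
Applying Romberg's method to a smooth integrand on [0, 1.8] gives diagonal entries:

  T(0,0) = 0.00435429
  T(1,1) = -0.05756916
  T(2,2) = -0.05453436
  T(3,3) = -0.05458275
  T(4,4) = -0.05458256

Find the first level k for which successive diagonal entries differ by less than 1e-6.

|T(1,1) − T(0,0)| = 0.06192345 ≥ 1e-6
|T(2,2) − T(1,1)| = 0.00303480 ≥ 1e-6
|T(3,3) − T(2,2)| = 0.00004839 ≥ 1e-6
|T(4,4) − T(3,3)| = 0.00000019 < 1e-6

k = 4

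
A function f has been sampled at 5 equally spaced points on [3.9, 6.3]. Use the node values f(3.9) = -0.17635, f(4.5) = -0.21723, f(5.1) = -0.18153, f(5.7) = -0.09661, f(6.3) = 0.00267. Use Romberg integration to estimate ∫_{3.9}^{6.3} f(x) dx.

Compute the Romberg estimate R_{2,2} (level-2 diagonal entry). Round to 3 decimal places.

R_{0,0} (trapezoid, 1 panel, h=2.4000): -0.20842
R_{1,0} (trapezoid, 2 panels, h=1.2000): -0.32204
R_{2,0} (trapezoid, 4 panels, h=0.6000): -0.34933
R_{1,1} = -0.32204 + (-0.32204 − (-0.20842))/3 = -0.35991
R_{2,1} = -0.34933 + (-0.34933 − (-0.32204))/3 = -0.35843
R_{2,2} = -0.35843 + (-0.35843 − (-0.35991))/15 = -0.35833

-0.358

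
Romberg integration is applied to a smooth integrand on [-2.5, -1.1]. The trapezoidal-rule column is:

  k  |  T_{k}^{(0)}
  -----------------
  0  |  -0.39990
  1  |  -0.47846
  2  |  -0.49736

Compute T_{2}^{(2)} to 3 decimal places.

T_{1}^{(1)} = -0.47846 + (-0.47846 − (-0.39990))/3 = -0.50465
T_{2}^{(1)} = (4·(-0.49736) − (-0.47846)) / 3 = -0.50366
T_{2}^{(2)} = (16·(-0.50366) − (-0.50465)) / 15 = -0.50359

-0.504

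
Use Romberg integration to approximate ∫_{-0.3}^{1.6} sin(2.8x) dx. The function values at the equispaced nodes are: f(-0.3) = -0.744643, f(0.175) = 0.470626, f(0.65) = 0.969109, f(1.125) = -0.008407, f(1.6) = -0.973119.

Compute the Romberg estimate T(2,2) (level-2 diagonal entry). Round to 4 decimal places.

T(0,0) (trapezoid, 1 panel, h=1.9000): -1.631874
T(1,0) (trapezoid, 2 panels, h=0.9500): 0.104717
T(2,0) (trapezoid, 4 panels, h=0.4750): 0.271912
T(1,1) = 0.104717 + (0.104717 − (-1.631874))/3 = 0.683581
T(2,1) = 0.271912 + (0.271912 − 0.104717)/3 = 0.327644
T(2,2) = 0.327644 + (0.327644 − 0.683581)/15 = 0.303915

0.3039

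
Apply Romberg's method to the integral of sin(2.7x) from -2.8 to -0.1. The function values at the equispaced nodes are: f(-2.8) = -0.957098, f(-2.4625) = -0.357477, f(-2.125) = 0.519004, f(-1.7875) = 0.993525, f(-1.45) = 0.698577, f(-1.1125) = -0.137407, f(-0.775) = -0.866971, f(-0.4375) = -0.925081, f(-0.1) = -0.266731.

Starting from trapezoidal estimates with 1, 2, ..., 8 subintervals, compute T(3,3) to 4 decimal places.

-0.2477

T(0,0) (trapezoid, 1 panel, h=2.7000): -1.652169
T(1,0) (trapezoid, 2 panels, h=1.3500): 0.116994
T(2,0) (trapezoid, 4 panels, h=0.6750): -0.176381
T(3,0) (trapezoid, 8 panels, h=0.3375): -0.232114
T(1,1) = 0.116994 + (0.116994 − (-1.652169))/3 = 0.706715
T(2,1) = -0.176381 + (-0.176381 − 0.116994)/3 = -0.274173
T(3,1) = -0.232114 + (-0.232114 − (-0.176381))/3 = -0.250692
T(2,2) = -0.274173 + (-0.274173 − 0.706715)/15 = -0.339566
T(3,2) = -0.250692 + (-0.250692 − (-0.274173))/15 = -0.249127
T(3,3) = -0.249127 + (-0.249127 − (-0.339566))/63 = -0.247691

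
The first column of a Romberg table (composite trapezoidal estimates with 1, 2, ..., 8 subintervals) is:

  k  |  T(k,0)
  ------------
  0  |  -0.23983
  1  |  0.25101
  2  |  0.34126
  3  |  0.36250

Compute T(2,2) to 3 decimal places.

Richardson extrapolation on the trapezoidal column (denominator 4−1=3):
T(1,1) = (4·0.25101 − (-0.23983)) / 3 = 0.41462
T(2,1) = 0.34126 + (0.34126 − 0.25101)/3 = 0.37134
T(2,2) = 0.37134 + (0.37134 − 0.41462)/15 = 0.36845

0.368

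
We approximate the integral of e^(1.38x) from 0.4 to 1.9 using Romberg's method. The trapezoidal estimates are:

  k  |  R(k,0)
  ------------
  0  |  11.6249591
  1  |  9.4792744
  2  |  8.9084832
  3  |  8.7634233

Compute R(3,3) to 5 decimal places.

R(1,1) = (4·9.4792744 − 11.6249591) / 3 = 8.7640462
R(2,1) = (4·8.9084832 − 9.4792744) / 3 = 8.7182195
R(3,1) = 8.7634233 + (8.7634233 − 8.9084832)/3 = 8.7150700
R(2,2) = (16·8.7182195 − 8.7640462) / 15 = 8.7151644
R(3,2) = (16·8.7150700 − 8.7182195) / 15 = 8.7148600
R(3,3) = (64·8.7148600 − 8.7151644) / 63 = 8.7148552

8.71486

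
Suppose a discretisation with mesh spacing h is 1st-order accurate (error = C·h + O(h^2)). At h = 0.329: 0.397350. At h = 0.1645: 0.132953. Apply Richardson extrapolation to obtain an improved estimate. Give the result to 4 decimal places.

-0.1314

Extrapolated value = (2·A(h/2) − A(h)) / (2 − 1)
= (2·0.132953 − 0.397350) / 1
= -0.131444 / 1 = -0.131444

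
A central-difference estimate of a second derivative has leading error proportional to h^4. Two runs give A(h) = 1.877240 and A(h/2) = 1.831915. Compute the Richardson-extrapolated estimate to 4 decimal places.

Extrapolated value = (16·A(h/2) − A(h)) / (16 − 1)
= (16·1.831915 − 1.877240) / 15
= 27.433400 / 15 = 1.828893

1.8289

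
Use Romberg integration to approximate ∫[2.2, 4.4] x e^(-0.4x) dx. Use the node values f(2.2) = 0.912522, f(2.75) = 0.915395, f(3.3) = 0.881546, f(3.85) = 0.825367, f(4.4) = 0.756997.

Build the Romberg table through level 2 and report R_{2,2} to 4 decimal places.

1.9059

R_{0,0} (trapezoid, 1 panel, h=2.2000): 1.836471
R_{1,0} (trapezoid, 2 panels, h=1.1000): 1.887936
R_{2,0} (trapezoid, 4 panels, h=0.5500): 1.901387
R_{1,1} = 1.887936 + (1.887936 − 1.836471)/3 = 1.905091
R_{2,1} = 1.901387 + (1.901387 − 1.887936)/3 = 1.905871
R_{2,2} = 1.905871 + (1.905871 − 1.905091)/15 = 1.905923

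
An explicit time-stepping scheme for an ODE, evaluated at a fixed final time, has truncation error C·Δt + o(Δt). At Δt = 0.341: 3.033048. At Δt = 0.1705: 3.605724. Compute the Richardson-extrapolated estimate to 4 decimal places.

The leading error scales as Δt; refining by a factor of 2 reduces it by 2^1 = 2.
Extrapolated value = (2·A(Δt/2) − A(Δt)) / (2 − 1)
= (2·3.605724 − 3.033048) / 1
= 4.178400 / 1 = 4.178400

4.1784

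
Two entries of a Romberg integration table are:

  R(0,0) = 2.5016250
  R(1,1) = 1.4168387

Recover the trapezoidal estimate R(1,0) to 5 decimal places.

From R(1,1) = (4·R(1,0) − R(0,0))/3, solve for R(1,0):
4·R(1,0) = 3·1.4168387 + 2.5016250 = 6.7521411
R(1,0) = 1.6880353

1.68804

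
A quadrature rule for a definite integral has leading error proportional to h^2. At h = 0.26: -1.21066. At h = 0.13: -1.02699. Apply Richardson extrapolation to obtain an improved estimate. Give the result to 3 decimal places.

-0.966

The leading error scales as h^2; refining by a factor of 2 reduces it by 2^2 = 4.
Extrapolated value = (4·A(h/2) − A(h)) / (4 − 1)
= (4·(-1.02699) − (-1.21066)) / 3
= -2.89730 / 3 = -0.96577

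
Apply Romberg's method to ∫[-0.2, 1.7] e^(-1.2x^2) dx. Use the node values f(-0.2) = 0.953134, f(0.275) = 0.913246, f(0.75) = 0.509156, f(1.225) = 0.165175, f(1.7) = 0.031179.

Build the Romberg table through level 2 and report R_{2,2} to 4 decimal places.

1.0030

R_{0,0} (trapezoid, 1 panel, h=1.9000): 0.935097
R_{1,0} (trapezoid, 2 panels, h=0.9500): 0.951247
R_{2,0} (trapezoid, 4 panels, h=0.4750): 0.987873
R_{1,1} = 0.951247 + (0.951247 − 0.935097)/3 = 0.956630
R_{2,1} = 0.987873 + (0.987873 − 0.951247)/3 = 1.000082
R_{2,2} = 1.000082 + (1.000082 − 0.956630)/15 = 1.002979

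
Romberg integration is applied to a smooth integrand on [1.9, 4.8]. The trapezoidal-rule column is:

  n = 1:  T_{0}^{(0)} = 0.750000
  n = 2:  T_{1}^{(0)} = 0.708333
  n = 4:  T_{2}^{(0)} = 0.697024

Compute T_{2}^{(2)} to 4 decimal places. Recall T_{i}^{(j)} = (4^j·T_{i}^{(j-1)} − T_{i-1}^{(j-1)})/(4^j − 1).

Richardson extrapolation on the trapezoidal column (denominator 4−1=3):
T_{1}^{(1)} = 0.708333 + (0.708333 − 0.750000)/3 = 0.694444
T_{2}^{(1)} = (4·0.697024 − 0.708333) / 3 = 0.693254
T_{2}^{(2)} = 0.693254 + (0.693254 − 0.694444)/15 = 0.693175

0.6932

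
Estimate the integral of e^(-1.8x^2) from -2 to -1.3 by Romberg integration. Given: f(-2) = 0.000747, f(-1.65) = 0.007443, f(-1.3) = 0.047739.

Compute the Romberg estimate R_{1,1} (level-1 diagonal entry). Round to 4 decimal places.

R_{0,0} (trapezoid, 1 panel, h=0.7000): 0.016970
R_{1,0} (trapezoid, 2 panels, h=0.3500): 0.011090
R_{1,1} = 0.011090 + (0.011090 − 0.016970)/3 = 0.009130

0.0091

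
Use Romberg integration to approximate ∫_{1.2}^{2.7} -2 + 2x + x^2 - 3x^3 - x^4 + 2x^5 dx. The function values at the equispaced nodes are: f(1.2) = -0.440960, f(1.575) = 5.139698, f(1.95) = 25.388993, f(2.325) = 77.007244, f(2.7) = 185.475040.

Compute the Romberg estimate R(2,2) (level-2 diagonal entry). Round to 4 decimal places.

R(0,0) (trapezoid, 1 panel, h=1.5000): 138.775560
R(1,0) (trapezoid, 2 panels, h=0.7500): 88.429525
R(2,0) (trapezoid, 4 panels, h=0.3750): 75.019866
R(1,1) = 88.429525 + (88.429525 − 138.775560)/3 = 71.647513
R(2,1) = 75.019866 + (75.019866 − 88.429525)/3 = 70.549980
R(2,2) = 70.549980 + (70.549980 − 71.647513)/15 = 70.476811

70.4768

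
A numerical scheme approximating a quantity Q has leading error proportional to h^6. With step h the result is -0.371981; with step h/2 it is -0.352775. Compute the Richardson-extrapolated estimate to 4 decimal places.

-0.3525

The leading error scales as h^6; refining by a factor of 2 reduces it by 2^6 = 64.
Extrapolated value = (64·A(h/2) − A(h)) / (64 − 1)
= (64·(-0.352775) − (-0.371981)) / 63
= -22.205619 / 63 = -0.352470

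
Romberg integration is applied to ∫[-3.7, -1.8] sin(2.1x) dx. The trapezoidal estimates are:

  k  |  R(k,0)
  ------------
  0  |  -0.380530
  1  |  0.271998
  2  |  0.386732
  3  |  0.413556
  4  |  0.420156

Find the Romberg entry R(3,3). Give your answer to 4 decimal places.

R(1,1) = (4·0.271998 − (-0.380530)) / 3 = 0.489507
R(2,1) = 0.386732 + (0.386732 − 0.271998)/3 = 0.424977
R(3,1) = 0.413556 + (0.413556 − 0.386732)/3 = 0.422497
R(2,2) = 0.424977 + (0.424977 − 0.489507)/15 = 0.420675
R(3,2) = (16·0.422497 − 0.424977) / 15 = 0.422332
R(3,3) = 0.422332 + (0.422332 − 0.420675)/63 = 0.422358

0.4224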